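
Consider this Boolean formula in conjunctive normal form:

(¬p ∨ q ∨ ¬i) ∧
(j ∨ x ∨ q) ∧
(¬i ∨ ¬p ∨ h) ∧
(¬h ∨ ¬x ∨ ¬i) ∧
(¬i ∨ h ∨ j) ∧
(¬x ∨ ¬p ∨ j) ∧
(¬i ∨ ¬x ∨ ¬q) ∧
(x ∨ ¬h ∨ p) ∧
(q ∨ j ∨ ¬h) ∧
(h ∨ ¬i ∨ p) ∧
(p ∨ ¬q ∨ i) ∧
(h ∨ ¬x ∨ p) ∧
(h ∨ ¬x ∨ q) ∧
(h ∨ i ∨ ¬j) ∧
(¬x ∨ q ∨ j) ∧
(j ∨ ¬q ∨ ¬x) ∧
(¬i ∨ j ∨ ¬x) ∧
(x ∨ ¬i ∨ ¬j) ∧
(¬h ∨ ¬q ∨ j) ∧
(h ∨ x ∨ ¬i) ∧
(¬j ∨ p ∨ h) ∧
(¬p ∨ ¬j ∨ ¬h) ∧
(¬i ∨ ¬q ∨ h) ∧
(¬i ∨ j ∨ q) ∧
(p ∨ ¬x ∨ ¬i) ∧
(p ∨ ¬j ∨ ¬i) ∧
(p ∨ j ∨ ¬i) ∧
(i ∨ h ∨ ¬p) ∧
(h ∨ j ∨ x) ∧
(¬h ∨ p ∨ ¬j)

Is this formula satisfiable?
No

No, the formula is not satisfiable.

No assignment of truth values to the variables can make all 30 clauses true simultaneously.

The formula is UNSAT (unsatisfiable).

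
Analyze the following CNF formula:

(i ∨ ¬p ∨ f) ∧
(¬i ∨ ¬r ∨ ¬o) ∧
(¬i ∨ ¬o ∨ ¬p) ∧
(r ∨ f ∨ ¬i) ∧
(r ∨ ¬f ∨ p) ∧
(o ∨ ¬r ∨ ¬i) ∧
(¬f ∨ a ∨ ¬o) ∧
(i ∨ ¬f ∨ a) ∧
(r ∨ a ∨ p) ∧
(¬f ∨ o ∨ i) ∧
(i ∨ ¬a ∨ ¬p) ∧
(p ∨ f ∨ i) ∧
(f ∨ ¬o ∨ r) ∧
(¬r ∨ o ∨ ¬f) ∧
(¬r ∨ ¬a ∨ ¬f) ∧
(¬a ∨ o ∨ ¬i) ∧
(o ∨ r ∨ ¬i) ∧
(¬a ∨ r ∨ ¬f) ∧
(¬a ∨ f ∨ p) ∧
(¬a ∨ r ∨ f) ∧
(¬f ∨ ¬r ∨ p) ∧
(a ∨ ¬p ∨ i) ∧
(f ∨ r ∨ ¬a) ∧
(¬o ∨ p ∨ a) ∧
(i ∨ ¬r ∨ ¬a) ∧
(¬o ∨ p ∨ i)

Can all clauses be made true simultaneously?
No

No, the formula is not satisfiable.

No assignment of truth values to the variables can make all 26 clauses true simultaneously.

The formula is UNSAT (unsatisfiable).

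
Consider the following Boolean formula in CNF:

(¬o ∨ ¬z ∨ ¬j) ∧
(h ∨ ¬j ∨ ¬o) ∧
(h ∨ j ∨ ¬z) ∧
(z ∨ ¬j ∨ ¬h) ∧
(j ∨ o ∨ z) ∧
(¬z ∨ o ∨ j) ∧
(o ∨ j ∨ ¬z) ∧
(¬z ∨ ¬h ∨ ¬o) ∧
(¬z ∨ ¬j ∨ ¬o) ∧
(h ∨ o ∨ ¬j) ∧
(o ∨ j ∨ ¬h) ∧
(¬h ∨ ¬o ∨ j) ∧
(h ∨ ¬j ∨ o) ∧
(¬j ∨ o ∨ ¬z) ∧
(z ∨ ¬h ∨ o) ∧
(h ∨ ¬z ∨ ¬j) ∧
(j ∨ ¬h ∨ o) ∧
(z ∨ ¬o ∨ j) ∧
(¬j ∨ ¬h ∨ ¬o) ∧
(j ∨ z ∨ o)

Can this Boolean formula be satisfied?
No

No, the formula is not satisfiable.

No assignment of truth values to the variables can make all 20 clauses true simultaneously.

The formula is UNSAT (unsatisfiable).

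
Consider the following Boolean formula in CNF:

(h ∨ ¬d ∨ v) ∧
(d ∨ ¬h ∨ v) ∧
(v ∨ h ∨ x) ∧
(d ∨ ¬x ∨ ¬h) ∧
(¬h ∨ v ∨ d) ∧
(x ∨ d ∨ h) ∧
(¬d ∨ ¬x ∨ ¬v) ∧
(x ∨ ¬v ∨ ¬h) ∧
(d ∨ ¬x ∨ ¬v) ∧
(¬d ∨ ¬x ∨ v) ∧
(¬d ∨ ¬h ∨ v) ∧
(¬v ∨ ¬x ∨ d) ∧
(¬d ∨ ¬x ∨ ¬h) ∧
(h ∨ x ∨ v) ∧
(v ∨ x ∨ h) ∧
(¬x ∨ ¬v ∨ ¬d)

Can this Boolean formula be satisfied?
Yes

Yes, the formula is satisfiable.

One satisfying assignment is: d=True, v=True, h=False, x=False

Verification: With this assignment, all 16 clauses evaluate to true.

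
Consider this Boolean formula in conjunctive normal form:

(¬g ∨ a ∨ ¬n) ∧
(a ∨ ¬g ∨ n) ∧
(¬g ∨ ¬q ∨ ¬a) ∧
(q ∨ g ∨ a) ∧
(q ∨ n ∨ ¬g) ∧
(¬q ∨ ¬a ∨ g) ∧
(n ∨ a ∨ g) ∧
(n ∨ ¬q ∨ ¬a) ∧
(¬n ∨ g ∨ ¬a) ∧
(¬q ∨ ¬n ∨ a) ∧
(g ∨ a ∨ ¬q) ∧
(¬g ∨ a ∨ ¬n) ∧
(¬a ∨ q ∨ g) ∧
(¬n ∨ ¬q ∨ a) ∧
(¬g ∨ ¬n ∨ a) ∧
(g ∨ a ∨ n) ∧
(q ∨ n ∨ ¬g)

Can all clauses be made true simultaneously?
Yes

Yes, the formula is satisfiable.

One satisfying assignment is: n=True, g=True, a=True, q=False

Verification: With this assignment, all 17 clauses evaluate to true.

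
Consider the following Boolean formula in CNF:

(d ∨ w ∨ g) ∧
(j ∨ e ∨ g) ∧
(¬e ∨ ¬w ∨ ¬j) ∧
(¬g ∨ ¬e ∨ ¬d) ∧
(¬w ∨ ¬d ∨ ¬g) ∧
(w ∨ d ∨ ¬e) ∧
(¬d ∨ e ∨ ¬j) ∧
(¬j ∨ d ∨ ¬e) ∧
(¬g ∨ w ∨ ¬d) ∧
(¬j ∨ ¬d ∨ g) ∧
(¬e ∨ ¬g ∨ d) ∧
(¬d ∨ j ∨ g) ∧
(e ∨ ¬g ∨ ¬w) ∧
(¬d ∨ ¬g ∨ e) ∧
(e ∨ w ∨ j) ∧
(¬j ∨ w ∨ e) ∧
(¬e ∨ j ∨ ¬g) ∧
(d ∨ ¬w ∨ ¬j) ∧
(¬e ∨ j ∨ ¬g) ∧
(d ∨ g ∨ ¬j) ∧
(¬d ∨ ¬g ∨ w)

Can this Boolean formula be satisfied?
Yes

Yes, the formula is satisfiable.

One satisfying assignment is: j=False, e=True, w=True, g=False, d=False

Verification: With this assignment, all 21 clauses evaluate to true.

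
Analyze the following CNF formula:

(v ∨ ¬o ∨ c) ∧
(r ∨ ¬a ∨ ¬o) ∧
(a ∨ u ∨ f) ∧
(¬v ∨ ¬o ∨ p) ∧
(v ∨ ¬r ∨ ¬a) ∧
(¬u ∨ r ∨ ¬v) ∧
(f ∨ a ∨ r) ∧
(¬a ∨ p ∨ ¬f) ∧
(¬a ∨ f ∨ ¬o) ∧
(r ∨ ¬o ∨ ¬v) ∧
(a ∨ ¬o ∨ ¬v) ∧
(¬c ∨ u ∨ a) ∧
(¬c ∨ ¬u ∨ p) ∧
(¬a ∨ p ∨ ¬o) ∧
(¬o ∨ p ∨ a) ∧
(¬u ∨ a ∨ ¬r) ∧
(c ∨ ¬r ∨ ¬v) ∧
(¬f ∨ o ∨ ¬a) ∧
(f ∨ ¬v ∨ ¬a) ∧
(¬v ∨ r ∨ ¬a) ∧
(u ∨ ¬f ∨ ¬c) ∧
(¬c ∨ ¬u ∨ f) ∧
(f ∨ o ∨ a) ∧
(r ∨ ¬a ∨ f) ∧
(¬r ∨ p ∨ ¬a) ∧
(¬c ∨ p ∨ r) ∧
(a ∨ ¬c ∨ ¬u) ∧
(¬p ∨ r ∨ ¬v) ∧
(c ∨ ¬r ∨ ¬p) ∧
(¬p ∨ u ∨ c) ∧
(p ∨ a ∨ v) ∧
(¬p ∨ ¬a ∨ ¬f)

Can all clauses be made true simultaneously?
Yes

Yes, the formula is satisfiable.

One satisfying assignment is: a=False, o=False, u=True, c=False, p=True, r=False, f=True, v=False

Verification: With this assignment, all 32 clauses evaluate to true.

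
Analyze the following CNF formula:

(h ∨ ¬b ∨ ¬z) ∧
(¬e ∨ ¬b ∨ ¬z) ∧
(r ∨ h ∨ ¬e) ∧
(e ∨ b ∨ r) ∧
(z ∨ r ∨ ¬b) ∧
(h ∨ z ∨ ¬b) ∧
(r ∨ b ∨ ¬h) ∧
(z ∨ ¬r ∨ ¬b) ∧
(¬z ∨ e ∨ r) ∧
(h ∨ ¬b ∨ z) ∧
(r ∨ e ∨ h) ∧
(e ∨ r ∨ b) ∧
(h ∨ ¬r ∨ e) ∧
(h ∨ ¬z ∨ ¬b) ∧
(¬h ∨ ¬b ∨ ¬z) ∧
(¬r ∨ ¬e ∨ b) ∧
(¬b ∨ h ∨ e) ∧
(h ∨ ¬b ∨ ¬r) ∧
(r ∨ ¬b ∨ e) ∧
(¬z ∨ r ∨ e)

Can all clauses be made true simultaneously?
Yes

Yes, the formula is satisfiable.

One satisfying assignment is: z=False, h=True, b=False, r=True, e=False

Verification: With this assignment, all 20 clauses evaluate to true.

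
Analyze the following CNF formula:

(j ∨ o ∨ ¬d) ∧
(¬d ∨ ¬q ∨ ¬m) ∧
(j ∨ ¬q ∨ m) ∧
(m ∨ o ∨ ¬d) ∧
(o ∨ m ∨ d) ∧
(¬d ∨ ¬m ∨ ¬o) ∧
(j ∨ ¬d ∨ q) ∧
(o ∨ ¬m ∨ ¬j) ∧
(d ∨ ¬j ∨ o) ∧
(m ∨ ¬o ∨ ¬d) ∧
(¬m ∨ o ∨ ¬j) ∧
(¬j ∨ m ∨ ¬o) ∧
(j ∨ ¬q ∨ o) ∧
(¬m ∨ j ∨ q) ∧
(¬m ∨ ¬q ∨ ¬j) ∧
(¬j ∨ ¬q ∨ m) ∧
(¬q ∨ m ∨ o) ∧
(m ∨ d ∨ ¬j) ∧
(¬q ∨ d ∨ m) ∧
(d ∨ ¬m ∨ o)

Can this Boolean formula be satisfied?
Yes

Yes, the formula is satisfiable.

One satisfying assignment is: o=True, d=False, m=False, j=False, q=False

Verification: With this assignment, all 20 clauses evaluate to true.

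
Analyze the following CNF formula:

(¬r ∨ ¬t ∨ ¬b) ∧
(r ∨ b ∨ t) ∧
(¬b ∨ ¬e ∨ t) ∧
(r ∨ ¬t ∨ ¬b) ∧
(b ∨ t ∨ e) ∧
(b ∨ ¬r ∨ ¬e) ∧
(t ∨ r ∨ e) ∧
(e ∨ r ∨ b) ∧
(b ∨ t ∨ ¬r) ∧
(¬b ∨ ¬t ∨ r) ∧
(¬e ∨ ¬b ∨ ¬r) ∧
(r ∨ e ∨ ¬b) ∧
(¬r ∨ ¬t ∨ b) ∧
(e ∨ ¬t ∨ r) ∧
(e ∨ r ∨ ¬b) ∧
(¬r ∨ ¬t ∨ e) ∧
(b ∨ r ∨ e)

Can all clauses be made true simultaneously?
Yes

Yes, the formula is satisfiable.

One satisfying assignment is: e=False, t=False, b=True, r=True

Verification: With this assignment, all 17 clauses evaluate to true.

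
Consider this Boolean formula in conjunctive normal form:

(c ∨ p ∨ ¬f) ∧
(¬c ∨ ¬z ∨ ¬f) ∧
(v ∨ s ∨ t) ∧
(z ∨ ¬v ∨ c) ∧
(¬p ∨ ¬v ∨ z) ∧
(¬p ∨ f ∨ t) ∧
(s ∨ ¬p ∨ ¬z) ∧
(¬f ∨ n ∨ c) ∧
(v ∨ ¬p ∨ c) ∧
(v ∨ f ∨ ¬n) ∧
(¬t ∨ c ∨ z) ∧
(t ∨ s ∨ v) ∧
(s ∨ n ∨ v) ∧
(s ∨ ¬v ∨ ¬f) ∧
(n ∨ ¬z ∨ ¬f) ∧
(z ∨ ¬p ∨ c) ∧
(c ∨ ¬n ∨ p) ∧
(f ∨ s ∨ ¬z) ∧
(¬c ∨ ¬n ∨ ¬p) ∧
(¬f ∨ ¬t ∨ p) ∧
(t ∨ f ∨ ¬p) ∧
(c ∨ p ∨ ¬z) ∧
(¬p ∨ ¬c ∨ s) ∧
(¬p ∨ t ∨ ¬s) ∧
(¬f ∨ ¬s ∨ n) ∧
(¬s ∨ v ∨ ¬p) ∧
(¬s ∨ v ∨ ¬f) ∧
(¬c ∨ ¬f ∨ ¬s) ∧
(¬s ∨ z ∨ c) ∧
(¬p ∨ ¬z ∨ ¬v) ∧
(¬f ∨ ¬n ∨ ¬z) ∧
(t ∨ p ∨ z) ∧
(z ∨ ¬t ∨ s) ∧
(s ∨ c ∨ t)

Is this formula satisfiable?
Yes

Yes, the formula is satisfiable.

One satisfying assignment is: c=True, v=False, n=False, z=True, s=True, f=False, p=False, t=False

Verification: With this assignment, all 34 clauses evaluate to true.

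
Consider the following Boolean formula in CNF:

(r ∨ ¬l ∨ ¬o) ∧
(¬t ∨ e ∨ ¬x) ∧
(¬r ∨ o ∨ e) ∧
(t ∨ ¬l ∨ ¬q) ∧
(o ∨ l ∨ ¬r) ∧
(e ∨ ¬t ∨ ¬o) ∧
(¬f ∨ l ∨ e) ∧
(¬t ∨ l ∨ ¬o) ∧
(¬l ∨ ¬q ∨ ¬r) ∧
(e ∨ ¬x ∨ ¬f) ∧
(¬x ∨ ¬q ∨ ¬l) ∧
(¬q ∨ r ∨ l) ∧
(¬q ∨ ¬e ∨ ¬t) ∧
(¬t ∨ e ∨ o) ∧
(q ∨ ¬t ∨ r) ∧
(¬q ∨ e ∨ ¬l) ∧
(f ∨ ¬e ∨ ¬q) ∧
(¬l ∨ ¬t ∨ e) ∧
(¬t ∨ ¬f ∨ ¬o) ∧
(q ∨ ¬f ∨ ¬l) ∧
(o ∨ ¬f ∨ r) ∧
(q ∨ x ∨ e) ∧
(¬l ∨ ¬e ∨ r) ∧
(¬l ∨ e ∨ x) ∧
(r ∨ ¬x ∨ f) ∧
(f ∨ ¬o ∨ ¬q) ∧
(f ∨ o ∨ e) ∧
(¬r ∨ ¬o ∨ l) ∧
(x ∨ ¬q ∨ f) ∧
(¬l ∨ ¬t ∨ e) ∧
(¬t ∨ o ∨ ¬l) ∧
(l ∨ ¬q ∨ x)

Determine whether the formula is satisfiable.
Yes

Yes, the formula is satisfiable.

One satisfying assignment is: q=False, t=False, l=False, x=False, r=False, e=True, f=False, o=False

Verification: With this assignment, all 32 clauses evaluate to true.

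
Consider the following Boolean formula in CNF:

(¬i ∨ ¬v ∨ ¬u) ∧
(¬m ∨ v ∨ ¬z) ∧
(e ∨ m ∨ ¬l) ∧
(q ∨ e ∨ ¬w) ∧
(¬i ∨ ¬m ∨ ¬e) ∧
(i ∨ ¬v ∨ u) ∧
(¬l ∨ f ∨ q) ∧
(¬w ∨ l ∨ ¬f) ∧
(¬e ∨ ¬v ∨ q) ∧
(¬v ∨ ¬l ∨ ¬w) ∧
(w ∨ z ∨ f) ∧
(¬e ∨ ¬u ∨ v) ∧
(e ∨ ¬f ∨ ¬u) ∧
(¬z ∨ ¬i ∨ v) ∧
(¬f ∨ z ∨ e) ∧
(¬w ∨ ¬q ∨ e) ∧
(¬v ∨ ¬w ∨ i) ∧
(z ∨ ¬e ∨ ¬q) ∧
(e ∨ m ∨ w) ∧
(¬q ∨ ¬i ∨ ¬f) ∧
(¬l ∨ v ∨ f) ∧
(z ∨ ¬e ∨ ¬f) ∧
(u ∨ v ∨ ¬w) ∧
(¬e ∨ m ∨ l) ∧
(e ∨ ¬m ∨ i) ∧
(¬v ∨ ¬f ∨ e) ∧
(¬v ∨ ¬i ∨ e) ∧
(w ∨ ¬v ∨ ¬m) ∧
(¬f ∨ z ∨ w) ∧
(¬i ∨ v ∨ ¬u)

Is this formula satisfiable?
Yes

Yes, the formula is satisfiable.

One satisfying assignment is: l=True, z=True, e=True, u=False, i=True, f=False, v=True, w=False, q=True, m=False

Verification: With this assignment, all 30 clauses evaluate to true.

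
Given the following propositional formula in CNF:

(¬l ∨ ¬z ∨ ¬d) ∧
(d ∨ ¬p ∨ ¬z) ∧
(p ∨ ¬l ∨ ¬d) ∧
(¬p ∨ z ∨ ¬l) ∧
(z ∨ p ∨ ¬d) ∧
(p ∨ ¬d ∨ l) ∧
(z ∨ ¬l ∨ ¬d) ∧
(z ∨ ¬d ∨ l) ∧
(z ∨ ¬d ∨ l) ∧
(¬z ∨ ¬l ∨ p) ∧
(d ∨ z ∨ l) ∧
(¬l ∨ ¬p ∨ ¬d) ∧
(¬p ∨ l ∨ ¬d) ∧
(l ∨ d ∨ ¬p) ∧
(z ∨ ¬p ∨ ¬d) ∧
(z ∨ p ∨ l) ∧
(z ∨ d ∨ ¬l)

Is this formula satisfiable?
Yes

Yes, the formula is satisfiable.

One satisfying assignment is: z=True, l=False, p=False, d=False

Verification: With this assignment, all 17 clauses evaluate to true.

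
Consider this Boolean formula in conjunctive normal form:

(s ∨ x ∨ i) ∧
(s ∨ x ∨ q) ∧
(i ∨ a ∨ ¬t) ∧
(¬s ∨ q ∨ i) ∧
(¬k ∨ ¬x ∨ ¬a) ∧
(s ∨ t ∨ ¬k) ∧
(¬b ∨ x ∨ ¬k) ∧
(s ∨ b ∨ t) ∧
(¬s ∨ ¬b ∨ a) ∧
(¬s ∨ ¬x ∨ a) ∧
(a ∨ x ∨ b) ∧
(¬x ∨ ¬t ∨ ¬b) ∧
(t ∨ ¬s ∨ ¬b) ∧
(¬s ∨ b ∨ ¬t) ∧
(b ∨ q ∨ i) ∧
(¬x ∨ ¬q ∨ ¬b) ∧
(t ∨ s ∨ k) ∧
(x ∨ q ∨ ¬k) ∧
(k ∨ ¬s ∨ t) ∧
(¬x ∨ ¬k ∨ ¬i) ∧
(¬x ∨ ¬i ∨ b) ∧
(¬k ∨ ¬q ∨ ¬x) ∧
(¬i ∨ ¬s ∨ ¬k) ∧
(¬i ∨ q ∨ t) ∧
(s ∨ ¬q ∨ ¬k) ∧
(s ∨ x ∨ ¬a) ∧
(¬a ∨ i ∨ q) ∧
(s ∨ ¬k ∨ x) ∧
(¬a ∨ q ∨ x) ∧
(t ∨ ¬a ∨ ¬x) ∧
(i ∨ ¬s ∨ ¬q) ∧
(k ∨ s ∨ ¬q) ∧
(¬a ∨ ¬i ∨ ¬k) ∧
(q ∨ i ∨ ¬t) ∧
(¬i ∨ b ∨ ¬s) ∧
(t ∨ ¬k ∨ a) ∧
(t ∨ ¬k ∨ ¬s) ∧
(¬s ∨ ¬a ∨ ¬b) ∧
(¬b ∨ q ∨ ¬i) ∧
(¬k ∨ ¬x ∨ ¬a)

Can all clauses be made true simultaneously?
No

No, the formula is not satisfiable.

No assignment of truth values to the variables can make all 40 clauses true simultaneously.

The formula is UNSAT (unsatisfiable).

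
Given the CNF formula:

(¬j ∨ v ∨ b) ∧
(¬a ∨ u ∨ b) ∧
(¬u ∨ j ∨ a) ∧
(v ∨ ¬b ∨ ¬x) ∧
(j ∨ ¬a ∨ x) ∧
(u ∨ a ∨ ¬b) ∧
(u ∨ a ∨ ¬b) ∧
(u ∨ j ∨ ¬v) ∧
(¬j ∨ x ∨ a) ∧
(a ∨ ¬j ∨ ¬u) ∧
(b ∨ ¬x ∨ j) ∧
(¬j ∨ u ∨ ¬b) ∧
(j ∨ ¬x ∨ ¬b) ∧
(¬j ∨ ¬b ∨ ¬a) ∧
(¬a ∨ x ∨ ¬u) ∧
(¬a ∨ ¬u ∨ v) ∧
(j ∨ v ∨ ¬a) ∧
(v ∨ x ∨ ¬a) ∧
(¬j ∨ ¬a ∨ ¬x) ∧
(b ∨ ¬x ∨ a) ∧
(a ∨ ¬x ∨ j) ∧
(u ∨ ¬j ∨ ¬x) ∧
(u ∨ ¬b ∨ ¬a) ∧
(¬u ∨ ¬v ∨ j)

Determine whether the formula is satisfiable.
Yes

Yes, the formula is satisfiable.

One satisfying assignment is: a=False, v=False, b=False, j=False, u=False, x=False

Verification: With this assignment, all 24 clauses evaluate to true.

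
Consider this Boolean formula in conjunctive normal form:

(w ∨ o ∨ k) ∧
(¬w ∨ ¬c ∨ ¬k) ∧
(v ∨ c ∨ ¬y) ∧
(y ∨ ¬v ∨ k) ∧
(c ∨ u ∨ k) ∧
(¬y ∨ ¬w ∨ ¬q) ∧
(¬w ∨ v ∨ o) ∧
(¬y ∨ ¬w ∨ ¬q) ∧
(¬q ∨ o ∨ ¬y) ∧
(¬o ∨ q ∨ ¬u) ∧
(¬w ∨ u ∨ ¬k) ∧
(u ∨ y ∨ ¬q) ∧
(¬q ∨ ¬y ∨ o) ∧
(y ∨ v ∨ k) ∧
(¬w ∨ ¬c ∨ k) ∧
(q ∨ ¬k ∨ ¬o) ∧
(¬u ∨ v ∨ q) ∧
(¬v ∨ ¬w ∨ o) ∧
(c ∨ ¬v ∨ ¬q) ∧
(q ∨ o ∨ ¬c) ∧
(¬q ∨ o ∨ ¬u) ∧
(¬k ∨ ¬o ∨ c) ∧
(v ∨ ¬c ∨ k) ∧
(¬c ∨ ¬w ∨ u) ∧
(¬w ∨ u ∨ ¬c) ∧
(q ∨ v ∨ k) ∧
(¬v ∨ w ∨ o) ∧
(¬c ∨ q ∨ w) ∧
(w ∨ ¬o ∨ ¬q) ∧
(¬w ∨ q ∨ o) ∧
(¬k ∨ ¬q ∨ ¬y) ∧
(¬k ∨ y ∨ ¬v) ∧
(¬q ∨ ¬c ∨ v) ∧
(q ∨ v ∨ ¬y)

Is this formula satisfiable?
Yes

Yes, the formula is satisfiable.

One satisfying assignment is: c=False, u=False, q=False, o=False, v=False, k=True, y=False, w=False

Verification: With this assignment, all 34 clauses evaluate to true.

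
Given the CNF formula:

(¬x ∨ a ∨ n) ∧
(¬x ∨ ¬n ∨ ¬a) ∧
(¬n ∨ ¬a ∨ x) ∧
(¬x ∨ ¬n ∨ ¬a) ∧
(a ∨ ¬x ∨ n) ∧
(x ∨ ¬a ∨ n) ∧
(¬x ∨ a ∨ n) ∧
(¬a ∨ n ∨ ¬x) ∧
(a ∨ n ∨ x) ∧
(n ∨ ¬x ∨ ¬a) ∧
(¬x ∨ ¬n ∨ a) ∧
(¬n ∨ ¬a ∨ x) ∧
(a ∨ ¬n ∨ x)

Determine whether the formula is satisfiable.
No

No, the formula is not satisfiable.

No assignment of truth values to the variables can make all 13 clauses true simultaneously.

The formula is UNSAT (unsatisfiable).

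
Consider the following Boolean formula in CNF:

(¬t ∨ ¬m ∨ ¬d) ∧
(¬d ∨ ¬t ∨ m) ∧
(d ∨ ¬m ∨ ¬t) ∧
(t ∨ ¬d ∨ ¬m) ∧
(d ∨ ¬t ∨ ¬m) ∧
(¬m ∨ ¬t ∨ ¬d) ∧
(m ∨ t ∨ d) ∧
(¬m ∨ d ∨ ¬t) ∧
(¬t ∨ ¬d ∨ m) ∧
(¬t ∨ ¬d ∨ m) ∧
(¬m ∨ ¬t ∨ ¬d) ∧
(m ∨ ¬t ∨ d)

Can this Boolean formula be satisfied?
Yes

Yes, the formula is satisfiable.

One satisfying assignment is: t=False, d=False, m=True

Verification: With this assignment, all 12 clauses evaluate to true.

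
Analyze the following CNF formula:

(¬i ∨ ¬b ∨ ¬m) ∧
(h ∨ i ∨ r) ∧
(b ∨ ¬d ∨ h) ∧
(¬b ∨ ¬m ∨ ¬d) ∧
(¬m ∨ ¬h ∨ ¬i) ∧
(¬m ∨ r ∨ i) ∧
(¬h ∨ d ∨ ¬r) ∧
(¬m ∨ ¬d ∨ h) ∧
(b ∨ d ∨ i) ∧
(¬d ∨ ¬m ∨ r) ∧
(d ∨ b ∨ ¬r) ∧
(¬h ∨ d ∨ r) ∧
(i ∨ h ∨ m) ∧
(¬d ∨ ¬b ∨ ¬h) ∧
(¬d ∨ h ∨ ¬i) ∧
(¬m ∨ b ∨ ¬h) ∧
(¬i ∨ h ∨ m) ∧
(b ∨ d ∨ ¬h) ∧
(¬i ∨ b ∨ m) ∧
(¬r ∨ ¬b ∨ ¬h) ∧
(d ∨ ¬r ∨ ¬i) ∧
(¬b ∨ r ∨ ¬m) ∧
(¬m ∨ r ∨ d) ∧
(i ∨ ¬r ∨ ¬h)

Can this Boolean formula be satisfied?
Yes

Yes, the formula is satisfiable.

One satisfying assignment is: d=True, i=False, r=False, h=True, b=False, m=False

Verification: With this assignment, all 24 clauses evaluate to true.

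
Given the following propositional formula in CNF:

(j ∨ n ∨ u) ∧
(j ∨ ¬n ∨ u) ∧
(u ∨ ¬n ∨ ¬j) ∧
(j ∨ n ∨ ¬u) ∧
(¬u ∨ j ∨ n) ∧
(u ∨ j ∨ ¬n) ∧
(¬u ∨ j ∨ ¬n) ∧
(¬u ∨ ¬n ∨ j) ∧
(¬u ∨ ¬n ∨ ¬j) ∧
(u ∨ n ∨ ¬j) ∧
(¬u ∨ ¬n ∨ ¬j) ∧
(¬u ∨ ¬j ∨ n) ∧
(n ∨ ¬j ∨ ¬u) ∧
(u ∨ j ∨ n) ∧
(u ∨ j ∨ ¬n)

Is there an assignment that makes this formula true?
No

No, the formula is not satisfiable.

No assignment of truth values to the variables can make all 15 clauses true simultaneously.

The formula is UNSAT (unsatisfiable).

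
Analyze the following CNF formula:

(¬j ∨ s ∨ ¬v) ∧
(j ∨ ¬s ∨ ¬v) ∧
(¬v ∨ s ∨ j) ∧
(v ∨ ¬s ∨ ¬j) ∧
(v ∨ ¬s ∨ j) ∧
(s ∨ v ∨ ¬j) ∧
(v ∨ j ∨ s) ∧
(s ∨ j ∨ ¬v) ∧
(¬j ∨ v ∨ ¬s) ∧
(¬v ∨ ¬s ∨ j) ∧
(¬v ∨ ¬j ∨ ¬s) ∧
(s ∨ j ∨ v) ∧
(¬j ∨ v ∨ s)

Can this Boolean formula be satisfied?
No

No, the formula is not satisfiable.

No assignment of truth values to the variables can make all 13 clauses true simultaneously.

The formula is UNSAT (unsatisfiable).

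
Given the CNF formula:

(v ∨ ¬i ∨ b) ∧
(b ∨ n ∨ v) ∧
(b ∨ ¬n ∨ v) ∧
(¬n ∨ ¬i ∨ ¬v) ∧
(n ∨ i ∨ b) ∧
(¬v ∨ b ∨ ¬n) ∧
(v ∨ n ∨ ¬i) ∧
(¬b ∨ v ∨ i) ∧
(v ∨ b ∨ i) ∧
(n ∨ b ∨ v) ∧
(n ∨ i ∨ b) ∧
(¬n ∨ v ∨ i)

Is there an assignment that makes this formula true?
Yes

Yes, the formula is satisfiable.

One satisfying assignment is: v=True, b=True, n=False, i=False

Verification: With this assignment, all 12 clauses evaluate to true.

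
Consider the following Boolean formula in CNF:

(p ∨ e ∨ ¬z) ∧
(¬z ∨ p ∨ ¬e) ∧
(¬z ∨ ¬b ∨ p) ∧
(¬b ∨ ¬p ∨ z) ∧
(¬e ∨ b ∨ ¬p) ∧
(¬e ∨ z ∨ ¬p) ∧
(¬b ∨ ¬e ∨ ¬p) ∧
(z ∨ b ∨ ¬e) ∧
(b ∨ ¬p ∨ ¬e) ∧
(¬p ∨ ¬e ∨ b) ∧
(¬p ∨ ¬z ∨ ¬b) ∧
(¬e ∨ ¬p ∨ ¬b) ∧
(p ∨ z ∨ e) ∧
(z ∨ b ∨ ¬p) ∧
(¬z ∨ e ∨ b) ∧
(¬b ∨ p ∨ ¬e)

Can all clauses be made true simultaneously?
No

No, the formula is not satisfiable.

No assignment of truth values to the variables can make all 16 clauses true simultaneously.

The formula is UNSAT (unsatisfiable).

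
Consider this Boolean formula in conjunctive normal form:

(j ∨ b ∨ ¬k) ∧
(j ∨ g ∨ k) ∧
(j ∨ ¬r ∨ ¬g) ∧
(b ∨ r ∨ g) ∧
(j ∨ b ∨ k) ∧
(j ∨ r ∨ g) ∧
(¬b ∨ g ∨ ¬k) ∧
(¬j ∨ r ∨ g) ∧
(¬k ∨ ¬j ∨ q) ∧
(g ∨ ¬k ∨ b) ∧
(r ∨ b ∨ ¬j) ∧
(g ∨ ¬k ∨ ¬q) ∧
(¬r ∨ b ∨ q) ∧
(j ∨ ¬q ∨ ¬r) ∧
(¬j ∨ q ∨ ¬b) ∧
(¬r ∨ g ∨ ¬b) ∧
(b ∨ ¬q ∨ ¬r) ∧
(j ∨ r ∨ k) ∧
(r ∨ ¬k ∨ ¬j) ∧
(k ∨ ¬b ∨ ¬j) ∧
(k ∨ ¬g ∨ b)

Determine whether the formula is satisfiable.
Yes

Yes, the formula is satisfiable.

One satisfying assignment is: b=True, q=False, g=True, k=True, j=False, r=False

Verification: With this assignment, all 21 clauses evaluate to true.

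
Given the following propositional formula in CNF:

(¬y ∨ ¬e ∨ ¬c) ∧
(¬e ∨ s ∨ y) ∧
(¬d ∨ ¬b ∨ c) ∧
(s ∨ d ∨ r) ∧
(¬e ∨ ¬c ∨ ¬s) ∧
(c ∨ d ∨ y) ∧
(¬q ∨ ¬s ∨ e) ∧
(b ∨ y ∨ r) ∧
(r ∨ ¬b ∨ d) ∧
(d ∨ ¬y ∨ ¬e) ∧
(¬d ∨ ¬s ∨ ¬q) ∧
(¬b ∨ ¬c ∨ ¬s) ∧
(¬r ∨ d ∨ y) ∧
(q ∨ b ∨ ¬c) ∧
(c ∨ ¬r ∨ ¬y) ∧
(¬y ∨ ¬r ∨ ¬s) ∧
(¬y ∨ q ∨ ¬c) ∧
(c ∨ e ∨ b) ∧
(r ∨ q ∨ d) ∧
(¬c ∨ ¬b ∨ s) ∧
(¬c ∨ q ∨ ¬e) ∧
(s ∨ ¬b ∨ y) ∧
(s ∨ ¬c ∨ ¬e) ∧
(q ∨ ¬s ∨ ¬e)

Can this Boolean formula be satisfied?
Yes

Yes, the formula is satisfiable.

One satisfying assignment is: q=True, s=False, y=True, d=False, r=True, b=False, c=True, e=False

Verification: With this assignment, all 24 clauses evaluate to true.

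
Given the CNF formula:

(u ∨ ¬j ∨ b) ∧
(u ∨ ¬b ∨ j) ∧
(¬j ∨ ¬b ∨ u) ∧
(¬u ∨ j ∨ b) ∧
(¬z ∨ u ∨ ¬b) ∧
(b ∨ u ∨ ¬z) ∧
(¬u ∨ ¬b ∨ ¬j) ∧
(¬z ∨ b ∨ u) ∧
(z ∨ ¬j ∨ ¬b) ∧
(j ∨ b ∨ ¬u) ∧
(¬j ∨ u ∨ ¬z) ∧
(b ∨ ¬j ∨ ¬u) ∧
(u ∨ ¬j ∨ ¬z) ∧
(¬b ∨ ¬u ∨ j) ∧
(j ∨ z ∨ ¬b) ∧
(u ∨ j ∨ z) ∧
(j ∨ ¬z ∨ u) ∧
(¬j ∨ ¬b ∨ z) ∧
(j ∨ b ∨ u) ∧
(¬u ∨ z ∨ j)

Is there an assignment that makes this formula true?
No

No, the formula is not satisfiable.

No assignment of truth values to the variables can make all 20 clauses true simultaneously.

The formula is UNSAT (unsatisfiable).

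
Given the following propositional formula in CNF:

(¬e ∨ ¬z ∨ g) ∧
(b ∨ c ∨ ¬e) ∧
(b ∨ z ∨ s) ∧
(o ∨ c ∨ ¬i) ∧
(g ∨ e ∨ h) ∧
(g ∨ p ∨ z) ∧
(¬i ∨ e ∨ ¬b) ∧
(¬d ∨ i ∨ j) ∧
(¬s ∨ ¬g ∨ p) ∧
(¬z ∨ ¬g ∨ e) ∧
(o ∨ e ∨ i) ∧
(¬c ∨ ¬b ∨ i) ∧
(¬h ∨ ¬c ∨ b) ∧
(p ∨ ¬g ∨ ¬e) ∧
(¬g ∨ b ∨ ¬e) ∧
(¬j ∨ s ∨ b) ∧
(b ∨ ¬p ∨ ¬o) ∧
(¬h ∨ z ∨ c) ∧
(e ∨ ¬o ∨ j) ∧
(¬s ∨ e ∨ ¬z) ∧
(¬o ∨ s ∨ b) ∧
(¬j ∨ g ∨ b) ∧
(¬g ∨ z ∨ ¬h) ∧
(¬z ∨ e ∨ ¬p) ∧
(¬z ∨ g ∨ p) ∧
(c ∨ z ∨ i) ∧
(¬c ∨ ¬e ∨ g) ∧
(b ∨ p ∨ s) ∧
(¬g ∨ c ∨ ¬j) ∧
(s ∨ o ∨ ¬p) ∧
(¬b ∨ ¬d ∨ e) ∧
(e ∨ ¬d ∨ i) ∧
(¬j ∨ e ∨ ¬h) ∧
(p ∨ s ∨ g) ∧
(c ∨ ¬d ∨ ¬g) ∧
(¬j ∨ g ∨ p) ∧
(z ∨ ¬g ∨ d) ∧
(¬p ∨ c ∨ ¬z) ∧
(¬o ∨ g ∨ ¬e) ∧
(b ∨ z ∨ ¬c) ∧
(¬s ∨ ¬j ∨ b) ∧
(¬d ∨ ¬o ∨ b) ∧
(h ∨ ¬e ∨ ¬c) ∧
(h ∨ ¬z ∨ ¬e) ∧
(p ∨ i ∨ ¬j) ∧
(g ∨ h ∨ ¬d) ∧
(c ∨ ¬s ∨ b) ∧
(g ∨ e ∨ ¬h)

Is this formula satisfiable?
Yes

Yes, the formula is satisfiable.

One satisfying assignment is: o=True, c=True, j=False, z=True, g=True, h=True, p=True, d=False, s=False, b=True, e=True, i=True

Verification: With this assignment, all 48 clauses evaluate to true.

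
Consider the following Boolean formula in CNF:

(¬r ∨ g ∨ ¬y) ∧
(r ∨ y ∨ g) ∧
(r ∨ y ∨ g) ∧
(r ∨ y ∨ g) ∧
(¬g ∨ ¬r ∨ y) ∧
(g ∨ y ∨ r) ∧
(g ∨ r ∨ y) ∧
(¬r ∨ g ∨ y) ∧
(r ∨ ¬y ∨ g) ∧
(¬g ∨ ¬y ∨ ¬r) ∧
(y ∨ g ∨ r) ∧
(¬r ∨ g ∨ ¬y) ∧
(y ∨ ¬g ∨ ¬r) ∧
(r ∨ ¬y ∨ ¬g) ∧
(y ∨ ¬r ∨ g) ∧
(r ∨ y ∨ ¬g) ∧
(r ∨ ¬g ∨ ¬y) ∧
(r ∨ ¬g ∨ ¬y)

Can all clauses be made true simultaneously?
No

No, the formula is not satisfiable.

No assignment of truth values to the variables can make all 18 clauses true simultaneously.

The formula is UNSAT (unsatisfiable).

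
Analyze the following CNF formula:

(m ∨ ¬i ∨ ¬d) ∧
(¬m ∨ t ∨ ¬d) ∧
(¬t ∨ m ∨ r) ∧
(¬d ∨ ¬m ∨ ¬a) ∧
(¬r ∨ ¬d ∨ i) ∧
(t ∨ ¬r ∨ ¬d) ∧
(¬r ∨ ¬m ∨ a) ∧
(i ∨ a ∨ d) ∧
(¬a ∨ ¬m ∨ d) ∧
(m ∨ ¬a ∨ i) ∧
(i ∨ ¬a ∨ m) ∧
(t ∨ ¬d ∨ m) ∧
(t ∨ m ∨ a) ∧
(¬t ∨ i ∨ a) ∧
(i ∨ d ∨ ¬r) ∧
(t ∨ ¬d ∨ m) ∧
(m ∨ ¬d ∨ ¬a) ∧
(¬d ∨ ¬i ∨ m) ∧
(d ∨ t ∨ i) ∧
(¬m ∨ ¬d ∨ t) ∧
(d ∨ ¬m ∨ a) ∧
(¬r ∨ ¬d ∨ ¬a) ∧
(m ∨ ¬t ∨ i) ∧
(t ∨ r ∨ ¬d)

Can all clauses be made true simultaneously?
Yes

Yes, the formula is satisfiable.

One satisfying assignment is: a=False, d=True, t=True, r=False, m=True, i=True

Verification: With this assignment, all 24 clauses evaluate to true.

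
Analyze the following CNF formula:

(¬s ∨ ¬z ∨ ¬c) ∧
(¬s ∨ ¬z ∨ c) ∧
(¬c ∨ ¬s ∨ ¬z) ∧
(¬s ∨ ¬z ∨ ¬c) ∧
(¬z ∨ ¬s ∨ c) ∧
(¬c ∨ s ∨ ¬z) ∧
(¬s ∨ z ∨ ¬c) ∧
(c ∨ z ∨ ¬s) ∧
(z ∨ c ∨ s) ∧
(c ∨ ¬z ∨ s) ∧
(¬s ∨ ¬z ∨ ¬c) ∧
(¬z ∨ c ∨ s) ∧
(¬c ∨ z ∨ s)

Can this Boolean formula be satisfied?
No

No, the formula is not satisfiable.

No assignment of truth values to the variables can make all 13 clauses true simultaneously.

The formula is UNSAT (unsatisfiable).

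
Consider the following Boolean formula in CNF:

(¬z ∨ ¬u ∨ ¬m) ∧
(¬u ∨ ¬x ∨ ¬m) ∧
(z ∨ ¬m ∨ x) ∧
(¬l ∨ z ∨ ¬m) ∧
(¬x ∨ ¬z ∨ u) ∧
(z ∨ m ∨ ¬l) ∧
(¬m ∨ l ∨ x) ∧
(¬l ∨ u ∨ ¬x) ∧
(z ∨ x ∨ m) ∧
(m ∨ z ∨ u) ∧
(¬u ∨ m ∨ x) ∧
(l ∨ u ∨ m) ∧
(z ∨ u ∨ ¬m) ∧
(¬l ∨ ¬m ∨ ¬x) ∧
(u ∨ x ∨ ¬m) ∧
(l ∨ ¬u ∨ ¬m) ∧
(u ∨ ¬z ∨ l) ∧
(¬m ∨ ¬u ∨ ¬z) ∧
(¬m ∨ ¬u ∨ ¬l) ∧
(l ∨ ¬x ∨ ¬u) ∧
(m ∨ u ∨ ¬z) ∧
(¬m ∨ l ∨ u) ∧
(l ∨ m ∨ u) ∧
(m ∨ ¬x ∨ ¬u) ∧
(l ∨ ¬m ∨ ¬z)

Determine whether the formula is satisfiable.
No

No, the formula is not satisfiable.

No assignment of truth values to the variables can make all 25 clauses true simultaneously.

The formula is UNSAT (unsatisfiable).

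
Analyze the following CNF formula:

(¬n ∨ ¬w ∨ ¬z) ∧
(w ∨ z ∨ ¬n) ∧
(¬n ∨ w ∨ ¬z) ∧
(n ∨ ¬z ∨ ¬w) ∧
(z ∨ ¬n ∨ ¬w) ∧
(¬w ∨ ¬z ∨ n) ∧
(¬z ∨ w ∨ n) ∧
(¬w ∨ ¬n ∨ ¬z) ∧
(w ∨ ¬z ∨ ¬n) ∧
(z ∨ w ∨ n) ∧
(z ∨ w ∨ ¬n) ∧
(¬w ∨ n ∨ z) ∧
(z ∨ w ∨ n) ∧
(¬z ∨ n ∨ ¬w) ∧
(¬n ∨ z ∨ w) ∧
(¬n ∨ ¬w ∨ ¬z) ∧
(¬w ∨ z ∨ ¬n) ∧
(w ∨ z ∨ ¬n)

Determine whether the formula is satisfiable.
No

No, the formula is not satisfiable.

No assignment of truth values to the variables can make all 18 clauses true simultaneously.

The formula is UNSAT (unsatisfiable).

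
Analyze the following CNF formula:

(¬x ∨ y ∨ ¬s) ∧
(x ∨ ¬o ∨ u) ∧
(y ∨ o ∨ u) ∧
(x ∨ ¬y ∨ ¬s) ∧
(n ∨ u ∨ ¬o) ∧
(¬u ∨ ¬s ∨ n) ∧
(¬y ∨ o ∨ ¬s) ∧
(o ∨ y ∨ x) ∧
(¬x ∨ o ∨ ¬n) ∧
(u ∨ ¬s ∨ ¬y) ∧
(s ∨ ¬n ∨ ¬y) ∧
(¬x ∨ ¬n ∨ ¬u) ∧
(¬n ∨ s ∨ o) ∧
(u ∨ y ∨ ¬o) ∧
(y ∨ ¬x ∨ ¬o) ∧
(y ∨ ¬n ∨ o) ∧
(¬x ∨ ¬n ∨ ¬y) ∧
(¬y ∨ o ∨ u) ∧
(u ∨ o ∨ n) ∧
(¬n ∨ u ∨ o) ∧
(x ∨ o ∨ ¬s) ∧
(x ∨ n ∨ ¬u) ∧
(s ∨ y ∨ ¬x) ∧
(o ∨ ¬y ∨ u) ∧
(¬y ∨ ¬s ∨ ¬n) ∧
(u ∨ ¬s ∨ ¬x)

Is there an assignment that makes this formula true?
Yes

Yes, the formula is satisfiable.

One satisfying assignment is: n=False, u=True, y=True, x=True, o=False, s=False

Verification: With this assignment, all 26 clauses evaluate to true.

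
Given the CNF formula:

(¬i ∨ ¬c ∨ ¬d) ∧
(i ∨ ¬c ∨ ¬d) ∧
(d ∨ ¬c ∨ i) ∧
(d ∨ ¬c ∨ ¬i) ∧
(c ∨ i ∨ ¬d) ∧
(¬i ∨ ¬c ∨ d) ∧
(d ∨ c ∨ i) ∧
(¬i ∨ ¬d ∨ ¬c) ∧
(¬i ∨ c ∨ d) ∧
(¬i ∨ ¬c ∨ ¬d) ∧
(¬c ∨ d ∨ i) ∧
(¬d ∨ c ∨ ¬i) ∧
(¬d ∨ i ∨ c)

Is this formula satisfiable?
No

No, the formula is not satisfiable.

No assignment of truth values to the variables can make all 13 clauses true simultaneously.

The formula is UNSAT (unsatisfiable).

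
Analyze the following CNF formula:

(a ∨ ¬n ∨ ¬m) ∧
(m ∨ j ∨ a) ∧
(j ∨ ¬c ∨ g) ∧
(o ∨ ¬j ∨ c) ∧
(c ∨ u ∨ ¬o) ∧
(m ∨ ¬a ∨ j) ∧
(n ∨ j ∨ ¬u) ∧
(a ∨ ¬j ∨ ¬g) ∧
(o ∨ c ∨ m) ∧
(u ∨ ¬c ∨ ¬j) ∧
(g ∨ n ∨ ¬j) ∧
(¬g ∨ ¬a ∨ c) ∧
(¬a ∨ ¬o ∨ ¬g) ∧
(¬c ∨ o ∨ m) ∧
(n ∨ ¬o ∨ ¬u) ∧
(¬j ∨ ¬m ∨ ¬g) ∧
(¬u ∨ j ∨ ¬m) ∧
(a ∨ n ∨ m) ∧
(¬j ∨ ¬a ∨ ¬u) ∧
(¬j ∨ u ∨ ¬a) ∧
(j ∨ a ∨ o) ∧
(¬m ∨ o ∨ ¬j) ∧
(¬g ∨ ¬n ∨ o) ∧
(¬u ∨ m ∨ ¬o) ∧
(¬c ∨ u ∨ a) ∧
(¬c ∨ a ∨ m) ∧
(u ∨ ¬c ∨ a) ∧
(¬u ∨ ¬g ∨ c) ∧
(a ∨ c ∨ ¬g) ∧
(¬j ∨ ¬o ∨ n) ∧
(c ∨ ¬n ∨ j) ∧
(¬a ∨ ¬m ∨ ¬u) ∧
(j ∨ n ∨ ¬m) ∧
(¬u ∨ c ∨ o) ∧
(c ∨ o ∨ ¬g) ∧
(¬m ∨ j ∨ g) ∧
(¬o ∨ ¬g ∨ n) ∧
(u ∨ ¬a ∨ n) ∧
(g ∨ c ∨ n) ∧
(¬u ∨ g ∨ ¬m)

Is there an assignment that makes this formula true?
No

No, the formula is not satisfiable.

No assignment of truth values to the variables can make all 40 clauses true simultaneously.

The formula is UNSAT (unsatisfiable).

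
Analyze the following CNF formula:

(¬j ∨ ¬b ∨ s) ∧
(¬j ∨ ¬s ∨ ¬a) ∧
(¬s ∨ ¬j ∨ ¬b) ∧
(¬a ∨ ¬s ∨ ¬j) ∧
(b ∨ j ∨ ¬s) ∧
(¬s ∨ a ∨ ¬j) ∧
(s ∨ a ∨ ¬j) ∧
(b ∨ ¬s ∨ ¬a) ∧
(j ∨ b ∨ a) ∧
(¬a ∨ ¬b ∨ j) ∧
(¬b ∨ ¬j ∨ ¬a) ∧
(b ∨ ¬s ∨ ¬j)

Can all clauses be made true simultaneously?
Yes

Yes, the formula is satisfiable.

One satisfying assignment is: b=True, j=False, s=False, a=False

Verification: With this assignment, all 12 clauses evaluate to true.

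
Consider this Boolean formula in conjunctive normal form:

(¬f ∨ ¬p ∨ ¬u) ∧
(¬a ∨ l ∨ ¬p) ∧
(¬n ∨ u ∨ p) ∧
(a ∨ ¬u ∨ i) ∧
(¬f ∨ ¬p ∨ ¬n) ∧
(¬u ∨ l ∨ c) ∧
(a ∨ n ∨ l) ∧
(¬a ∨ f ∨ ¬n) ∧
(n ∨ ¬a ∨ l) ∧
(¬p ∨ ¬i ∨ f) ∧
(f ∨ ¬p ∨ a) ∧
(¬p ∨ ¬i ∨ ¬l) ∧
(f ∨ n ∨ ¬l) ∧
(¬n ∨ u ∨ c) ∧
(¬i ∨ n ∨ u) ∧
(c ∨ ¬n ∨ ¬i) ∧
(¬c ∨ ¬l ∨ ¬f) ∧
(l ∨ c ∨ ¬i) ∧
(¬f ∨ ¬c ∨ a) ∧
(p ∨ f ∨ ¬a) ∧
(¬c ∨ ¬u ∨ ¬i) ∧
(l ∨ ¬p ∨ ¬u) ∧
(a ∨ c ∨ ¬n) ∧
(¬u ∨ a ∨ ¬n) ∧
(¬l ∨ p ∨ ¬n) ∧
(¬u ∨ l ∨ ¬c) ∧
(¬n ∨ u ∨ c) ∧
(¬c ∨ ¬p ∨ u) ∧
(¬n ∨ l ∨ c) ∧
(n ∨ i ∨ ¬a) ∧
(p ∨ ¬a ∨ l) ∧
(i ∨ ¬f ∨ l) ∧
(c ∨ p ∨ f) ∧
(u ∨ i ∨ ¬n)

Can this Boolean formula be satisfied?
Yes

Yes, the formula is satisfiable.

One satisfying assignment is: l=True, n=False, p=False, a=False, u=False, f=True, c=False, i=False

Verification: With this assignment, all 34 clauses evaluate to true.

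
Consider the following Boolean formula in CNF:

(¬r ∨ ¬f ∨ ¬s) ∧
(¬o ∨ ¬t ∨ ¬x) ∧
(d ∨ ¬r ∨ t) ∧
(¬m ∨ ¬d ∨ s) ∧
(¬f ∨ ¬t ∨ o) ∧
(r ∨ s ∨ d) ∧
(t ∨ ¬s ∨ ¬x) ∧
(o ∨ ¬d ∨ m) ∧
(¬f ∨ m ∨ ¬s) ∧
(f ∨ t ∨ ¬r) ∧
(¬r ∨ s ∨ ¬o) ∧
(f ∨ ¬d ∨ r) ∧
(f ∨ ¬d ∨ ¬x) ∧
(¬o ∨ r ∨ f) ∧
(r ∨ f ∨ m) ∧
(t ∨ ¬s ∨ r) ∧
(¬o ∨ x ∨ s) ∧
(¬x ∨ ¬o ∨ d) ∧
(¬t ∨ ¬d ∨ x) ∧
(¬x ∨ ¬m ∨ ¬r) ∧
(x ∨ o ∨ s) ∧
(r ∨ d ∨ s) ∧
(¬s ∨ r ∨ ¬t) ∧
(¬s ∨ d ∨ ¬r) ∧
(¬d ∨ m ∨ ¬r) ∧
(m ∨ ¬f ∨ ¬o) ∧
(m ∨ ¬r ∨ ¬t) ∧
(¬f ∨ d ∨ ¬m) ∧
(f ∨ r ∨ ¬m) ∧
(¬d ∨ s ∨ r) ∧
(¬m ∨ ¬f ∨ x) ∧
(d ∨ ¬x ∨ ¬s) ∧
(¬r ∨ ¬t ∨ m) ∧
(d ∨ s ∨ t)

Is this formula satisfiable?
No

No, the formula is not satisfiable.

No assignment of truth values to the variables can make all 34 clauses true simultaneously.

The formula is UNSAT (unsatisfiable).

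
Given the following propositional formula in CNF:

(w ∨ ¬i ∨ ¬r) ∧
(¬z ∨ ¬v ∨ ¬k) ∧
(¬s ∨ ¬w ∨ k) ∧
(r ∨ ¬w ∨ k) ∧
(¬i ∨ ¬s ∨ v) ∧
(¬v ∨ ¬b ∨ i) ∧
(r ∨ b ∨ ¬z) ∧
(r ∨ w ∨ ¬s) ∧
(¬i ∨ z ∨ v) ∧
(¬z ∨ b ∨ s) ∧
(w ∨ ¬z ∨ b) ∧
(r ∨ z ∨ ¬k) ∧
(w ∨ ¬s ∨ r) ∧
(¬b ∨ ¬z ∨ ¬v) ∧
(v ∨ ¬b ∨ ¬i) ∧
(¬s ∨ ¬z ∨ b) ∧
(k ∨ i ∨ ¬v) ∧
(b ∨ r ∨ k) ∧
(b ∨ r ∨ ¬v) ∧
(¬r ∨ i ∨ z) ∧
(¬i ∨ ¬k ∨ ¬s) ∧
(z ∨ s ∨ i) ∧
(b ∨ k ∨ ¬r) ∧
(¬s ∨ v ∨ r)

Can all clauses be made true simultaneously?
Yes

Yes, the formula is satisfiable.

One satisfying assignment is: b=True, w=False, z=True, v=False, k=False, r=False, i=False, s=False

Verification: With this assignment, all 24 clauses evaluate to true.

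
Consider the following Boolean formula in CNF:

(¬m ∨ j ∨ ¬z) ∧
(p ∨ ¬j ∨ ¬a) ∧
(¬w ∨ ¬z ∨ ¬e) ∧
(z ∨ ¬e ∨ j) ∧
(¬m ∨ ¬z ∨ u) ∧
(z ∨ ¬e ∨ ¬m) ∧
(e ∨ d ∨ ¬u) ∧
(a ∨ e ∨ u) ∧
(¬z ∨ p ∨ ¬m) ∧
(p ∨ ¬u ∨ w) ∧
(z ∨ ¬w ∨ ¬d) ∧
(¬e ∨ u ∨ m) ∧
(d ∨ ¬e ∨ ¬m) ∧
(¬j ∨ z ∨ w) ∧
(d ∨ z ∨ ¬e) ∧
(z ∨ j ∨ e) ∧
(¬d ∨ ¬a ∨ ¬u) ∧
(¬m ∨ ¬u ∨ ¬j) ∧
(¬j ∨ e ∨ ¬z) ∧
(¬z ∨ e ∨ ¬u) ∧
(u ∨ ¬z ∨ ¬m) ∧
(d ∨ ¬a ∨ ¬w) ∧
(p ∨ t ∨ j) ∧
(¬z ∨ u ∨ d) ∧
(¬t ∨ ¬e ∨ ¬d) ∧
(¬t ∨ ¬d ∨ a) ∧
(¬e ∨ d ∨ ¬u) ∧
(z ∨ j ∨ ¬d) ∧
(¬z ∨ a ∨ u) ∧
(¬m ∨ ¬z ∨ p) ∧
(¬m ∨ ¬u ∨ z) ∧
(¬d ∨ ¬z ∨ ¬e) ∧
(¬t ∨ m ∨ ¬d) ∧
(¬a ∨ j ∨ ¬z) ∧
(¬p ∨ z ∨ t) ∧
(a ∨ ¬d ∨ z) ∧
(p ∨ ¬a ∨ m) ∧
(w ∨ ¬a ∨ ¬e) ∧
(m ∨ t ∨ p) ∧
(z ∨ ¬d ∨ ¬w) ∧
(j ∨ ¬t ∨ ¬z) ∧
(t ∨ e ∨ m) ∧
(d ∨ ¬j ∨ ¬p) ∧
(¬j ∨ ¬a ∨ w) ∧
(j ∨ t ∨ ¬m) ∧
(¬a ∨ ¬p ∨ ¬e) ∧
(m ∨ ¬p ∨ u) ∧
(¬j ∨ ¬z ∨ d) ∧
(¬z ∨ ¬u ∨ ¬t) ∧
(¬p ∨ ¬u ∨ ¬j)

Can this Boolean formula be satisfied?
No

No, the formula is not satisfiable.

No assignment of truth values to the variables can make all 50 clauses true simultaneously.

The formula is UNSAT (unsatisfiable).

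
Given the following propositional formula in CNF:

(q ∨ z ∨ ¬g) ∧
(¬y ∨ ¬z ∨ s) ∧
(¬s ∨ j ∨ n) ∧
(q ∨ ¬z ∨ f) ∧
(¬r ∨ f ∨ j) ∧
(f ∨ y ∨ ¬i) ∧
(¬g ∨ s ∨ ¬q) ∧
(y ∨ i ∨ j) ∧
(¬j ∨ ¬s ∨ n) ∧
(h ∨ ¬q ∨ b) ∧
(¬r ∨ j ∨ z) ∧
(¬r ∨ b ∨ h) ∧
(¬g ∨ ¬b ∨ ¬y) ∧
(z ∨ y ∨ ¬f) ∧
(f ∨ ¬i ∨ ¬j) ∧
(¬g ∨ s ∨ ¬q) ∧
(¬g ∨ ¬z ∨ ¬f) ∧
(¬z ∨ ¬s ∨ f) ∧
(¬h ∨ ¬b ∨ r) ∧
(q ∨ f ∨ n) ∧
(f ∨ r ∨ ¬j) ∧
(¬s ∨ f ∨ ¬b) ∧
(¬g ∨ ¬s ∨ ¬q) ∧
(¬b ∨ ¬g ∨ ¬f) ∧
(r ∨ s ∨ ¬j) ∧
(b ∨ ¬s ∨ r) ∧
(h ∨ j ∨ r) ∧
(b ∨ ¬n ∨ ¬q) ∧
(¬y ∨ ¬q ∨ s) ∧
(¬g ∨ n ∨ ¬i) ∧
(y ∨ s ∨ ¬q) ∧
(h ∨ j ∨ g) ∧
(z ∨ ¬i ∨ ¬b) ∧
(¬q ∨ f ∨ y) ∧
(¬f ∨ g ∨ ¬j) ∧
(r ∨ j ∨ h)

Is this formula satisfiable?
Yes

Yes, the formula is satisfiable.

One satisfying assignment is: s=False, z=False, y=True, r=True, g=False, f=False, q=False, h=True, i=False, n=True, j=True, b=False

Verification: With this assignment, all 36 clauses evaluate to true.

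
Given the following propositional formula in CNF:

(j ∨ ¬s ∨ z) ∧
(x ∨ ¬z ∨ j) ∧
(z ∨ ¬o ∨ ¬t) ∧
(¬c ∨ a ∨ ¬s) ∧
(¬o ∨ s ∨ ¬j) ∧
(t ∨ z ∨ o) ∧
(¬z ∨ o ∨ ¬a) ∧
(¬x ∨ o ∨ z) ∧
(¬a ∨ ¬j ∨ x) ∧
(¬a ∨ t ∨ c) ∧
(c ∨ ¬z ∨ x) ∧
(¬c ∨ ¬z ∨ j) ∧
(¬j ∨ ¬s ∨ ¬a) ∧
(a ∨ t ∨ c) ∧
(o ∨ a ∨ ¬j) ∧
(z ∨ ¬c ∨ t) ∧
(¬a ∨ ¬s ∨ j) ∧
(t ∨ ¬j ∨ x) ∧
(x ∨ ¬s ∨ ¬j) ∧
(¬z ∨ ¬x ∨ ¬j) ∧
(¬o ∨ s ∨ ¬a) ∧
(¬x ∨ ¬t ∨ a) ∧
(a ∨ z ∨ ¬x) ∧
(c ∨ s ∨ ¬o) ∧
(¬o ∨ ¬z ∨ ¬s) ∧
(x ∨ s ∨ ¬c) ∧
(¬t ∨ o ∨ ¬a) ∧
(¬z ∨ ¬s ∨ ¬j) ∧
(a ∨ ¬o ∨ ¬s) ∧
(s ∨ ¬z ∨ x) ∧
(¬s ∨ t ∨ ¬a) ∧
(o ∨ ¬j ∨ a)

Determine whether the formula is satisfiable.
Yes

Yes, the formula is satisfiable.

One satisfying assignment is: z=False, c=False, t=True, s=False, a=False, j=False, x=False, o=False

Verification: With this assignment, all 32 clauses evaluate to true.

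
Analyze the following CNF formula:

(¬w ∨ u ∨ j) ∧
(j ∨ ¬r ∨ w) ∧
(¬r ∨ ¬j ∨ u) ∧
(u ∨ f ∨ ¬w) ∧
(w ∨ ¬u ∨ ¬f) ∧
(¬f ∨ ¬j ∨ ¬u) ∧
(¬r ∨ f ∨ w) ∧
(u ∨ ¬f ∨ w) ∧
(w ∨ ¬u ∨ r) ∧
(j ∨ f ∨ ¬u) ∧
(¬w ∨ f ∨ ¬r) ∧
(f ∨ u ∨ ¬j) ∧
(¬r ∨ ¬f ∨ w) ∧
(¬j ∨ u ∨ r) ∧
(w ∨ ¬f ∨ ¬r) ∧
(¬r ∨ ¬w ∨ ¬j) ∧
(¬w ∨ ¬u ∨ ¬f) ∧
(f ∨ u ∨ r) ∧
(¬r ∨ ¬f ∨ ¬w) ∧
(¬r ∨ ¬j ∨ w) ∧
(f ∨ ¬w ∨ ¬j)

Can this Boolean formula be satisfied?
No

No, the formula is not satisfiable.

No assignment of truth values to the variables can make all 21 clauses true simultaneously.

The formula is UNSAT (unsatisfiable).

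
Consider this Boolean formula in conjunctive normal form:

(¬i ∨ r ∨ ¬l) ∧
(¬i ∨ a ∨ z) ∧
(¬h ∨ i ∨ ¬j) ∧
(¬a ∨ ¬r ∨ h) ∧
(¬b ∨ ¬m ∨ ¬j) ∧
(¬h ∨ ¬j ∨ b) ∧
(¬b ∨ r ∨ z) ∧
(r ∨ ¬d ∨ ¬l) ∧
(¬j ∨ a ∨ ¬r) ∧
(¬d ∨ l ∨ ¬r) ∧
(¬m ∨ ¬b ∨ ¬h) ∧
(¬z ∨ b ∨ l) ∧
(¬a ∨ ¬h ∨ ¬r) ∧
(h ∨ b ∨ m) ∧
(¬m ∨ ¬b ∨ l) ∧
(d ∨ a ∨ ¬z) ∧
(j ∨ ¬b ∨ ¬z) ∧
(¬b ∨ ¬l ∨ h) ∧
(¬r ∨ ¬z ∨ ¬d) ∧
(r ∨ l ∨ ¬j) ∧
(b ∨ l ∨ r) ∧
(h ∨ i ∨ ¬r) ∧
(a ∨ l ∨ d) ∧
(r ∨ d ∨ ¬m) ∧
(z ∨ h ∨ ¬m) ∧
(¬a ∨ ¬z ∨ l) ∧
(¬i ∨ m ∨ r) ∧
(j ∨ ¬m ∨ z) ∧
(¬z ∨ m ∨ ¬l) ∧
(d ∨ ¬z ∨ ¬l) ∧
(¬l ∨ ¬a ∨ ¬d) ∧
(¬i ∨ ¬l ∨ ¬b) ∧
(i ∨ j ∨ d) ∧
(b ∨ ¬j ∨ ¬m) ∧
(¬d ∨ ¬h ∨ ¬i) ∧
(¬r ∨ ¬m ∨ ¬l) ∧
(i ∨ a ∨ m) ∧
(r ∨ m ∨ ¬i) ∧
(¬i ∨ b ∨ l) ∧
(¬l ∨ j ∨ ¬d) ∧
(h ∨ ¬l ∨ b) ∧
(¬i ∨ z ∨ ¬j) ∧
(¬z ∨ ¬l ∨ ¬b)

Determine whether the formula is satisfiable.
No

No, the formula is not satisfiable.

No assignment of truth values to the variables can make all 43 clauses true simultaneously.

The formula is UNSAT (unsatisfiable).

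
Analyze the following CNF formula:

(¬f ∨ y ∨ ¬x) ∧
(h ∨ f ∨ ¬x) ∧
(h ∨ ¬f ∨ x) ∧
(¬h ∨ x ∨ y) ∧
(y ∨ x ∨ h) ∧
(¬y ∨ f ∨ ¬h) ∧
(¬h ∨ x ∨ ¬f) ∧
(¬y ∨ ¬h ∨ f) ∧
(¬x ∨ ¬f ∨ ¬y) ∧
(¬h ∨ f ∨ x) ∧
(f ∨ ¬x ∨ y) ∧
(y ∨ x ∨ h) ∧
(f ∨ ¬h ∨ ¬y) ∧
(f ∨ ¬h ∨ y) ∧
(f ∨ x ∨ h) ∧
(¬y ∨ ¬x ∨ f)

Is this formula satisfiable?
No

No, the formula is not satisfiable.

No assignment of truth values to the variables can make all 16 clauses true simultaneously.

The formula is UNSAT (unsatisfiable).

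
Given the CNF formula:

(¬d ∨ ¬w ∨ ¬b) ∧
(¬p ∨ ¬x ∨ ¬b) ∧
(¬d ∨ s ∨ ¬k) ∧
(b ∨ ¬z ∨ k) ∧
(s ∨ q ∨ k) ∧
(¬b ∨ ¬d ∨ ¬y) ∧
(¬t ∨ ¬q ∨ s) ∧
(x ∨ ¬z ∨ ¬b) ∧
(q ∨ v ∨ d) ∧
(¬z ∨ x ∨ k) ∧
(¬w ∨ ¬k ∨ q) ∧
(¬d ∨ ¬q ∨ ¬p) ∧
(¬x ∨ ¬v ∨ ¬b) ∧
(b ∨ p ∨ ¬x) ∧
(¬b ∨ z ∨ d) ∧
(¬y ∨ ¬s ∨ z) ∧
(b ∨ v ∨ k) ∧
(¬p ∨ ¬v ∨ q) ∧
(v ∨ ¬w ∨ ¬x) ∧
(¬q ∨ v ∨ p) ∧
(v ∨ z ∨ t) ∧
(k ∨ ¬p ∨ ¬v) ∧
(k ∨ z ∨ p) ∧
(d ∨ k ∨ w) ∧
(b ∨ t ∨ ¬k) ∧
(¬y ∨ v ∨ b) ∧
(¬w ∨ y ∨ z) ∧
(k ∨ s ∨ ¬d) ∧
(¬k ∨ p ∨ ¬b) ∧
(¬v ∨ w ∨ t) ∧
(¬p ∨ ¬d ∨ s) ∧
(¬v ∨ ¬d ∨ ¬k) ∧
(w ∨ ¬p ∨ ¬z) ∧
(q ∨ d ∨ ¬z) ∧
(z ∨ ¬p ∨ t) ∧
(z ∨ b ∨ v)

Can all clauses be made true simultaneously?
Yes

Yes, the formula is satisfiable.

One satisfying assignment is: z=True, x=True, s=True, d=True, p=False, y=False, q=False, k=False, b=True, t=False, w=False, v=False

Verification: With this assignment, all 36 clauses evaluate to true.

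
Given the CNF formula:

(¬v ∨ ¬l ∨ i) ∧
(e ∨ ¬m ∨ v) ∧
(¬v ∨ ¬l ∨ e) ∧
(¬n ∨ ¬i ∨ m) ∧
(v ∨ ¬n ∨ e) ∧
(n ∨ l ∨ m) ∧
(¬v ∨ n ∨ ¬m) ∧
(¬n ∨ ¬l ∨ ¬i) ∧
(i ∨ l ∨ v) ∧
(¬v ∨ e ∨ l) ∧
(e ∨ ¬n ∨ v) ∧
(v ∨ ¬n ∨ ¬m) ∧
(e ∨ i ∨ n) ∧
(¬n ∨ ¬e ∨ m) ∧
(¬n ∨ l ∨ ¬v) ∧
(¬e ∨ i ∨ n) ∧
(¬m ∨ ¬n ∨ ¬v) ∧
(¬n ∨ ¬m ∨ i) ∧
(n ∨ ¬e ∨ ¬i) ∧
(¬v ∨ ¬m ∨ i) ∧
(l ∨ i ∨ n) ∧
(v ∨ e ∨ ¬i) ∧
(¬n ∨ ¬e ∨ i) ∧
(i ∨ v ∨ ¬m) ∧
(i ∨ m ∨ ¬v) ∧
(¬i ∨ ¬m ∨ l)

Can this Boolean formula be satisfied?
No

No, the formula is not satisfiable.

No assignment of truth values to the variables can make all 26 clauses true simultaneously.

The formula is UNSAT (unsatisfiable).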